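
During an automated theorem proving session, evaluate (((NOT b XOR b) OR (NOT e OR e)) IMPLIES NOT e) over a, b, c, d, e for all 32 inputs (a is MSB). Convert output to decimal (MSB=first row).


Formula: (((NOT b XOR b) OR (NOT e OR e)) IMPLIES NOT e) over a, b, c, d, e (32 rows)
Evaluate each row (bits = a,b,c,d,e, MSB first):
  row 0 [00000]: (((NOT 0 XOR 0) OR (NOT 0 OR 0)) IMPLIES NOT 0) -> 1
  row 1 [00001]: (((NOT 0 XOR 0) OR (NOT 1 OR 1)) IMPLIES NOT 1) -> 0
  row 2 [00010]: (((NOT 0 XOR 0) OR (NOT 0 OR 0)) IMPLIES NOT 0) -> 1
  row 3 [00011]: (((NOT 0 XOR 0) OR (NOT 1 OR 1)) IMPLIES NOT 1) -> 0
  row 4 [00100]: (((NOT 0 XOR 0) OR (NOT 0 OR 0)) IMPLIES NOT 0) -> 1
  row 5 [00101]: (((NOT 0 XOR 0) OR (NOT 1 OR 1)) IMPLIES NOT 1) -> 0
  row 6 [00110]: (((NOT 0 XOR 0) OR (NOT 0 OR 0)) IMPLIES NOT 0) -> 1
  row 7 [00111]: (((NOT 0 XOR 0) OR (NOT 1 OR 1)) IMPLIES NOT 1) -> 0
  row 8 [01000]: (((NOT 1 XOR 1) OR (NOT 0 OR 0)) IMPLIES NOT 0) -> 1
  row 9 [01001]: (((NOT 1 XOR 1) OR (NOT 1 OR 1)) IMPLIES NOT 1) -> 0
  row 10 [01010]: (((NOT 1 XOR 1) OR (NOT 0 OR 0)) IMPLIES NOT 0) -> 1
  row 11 [01011]: (((NOT 1 XOR 1) OR (NOT 1 OR 1)) IMPLIES NOT 1) -> 0
  row 12 [01100]: (((NOT 1 XOR 1) OR (NOT 0 OR 0)) IMPLIES NOT 0) -> 1
  row 13 [01101]: (((NOT 1 XOR 1) OR (NOT 1 OR 1)) IMPLIES NOT 1) -> 0
  row 14 [01110]: (((NOT 1 XOR 1) OR (NOT 0 OR 0)) IMPLIES NOT 0) -> 1
  row 15 [01111]: (((NOT 1 XOR 1) OR (NOT 1 OR 1)) IMPLIES NOT 1) -> 0
  row 16 [10000]: (((NOT 0 XOR 0) OR (NOT 0 OR 0)) IMPLIES NOT 0) -> 1
  row 17 [10001]: (((NOT 0 XOR 0) OR (NOT 1 OR 1)) IMPLIES NOT 1) -> 0
  row 18 [10010]: (((NOT 0 XOR 0) OR (NOT 0 OR 0)) IMPLIES NOT 0) -> 1
  row 19 [10011]: (((NOT 0 XOR 0) OR (NOT 1 OR 1)) IMPLIES NOT 1) -> 0
  row 20 [10100]: (((NOT 0 XOR 0) OR (NOT 0 OR 0)) IMPLIES NOT 0) -> 1
  row 21 [10101]: (((NOT 0 XOR 0) OR (NOT 1 OR 1)) IMPLIES NOT 1) -> 0
  row 22 [10110]: (((NOT 0 XOR 0) OR (NOT 0 OR 0)) IMPLIES NOT 0) -> 1
  row 23 [10111]: (((NOT 0 XOR 0) OR (NOT 1 OR 1)) IMPLIES NOT 1) -> 0
  row 24 [11000]: (((NOT 1 XOR 1) OR (NOT 0 OR 0)) IMPLIES NOT 0) -> 1
  row 25 [11001]: (((NOT 1 XOR 1) OR (NOT 1 OR 1)) IMPLIES NOT 1) -> 0
  row 26 [11010]: (((NOT 1 XOR 1) OR (NOT 0 OR 0)) IMPLIES NOT 0) -> 1
  row 27 [11011]: (((NOT 1 XOR 1) OR (NOT 1 OR 1)) IMPLIES NOT 1) -> 0
  row 28 [11100]: (((NOT 1 XOR 1) OR (NOT 0 OR 0)) IMPLIES NOT 0) -> 1
  row 29 [11101]: (((NOT 1 XOR 1) OR (NOT 1 OR 1)) IMPLIES NOT 1) -> 0
  row 30 [11110]: (((NOT 1 XOR 1) OR (NOT 0 OR 0)) IMPLIES NOT 0) -> 1
  row 31 [11111]: (((NOT 1 XOR 1) OR (NOT 1 OR 1)) IMPLIES NOT 1) -> 0
Full result column, 4 rows per line (a,b,c fixed per line; d,e runs 00..11 left to right):
  rows 0-3 [a,b,c=000]: 1010  = hex A
  rows 4-7 [a,b,c=001]: 1010  = hex A
  rows 8-11 [a,b,c=010]: 1010  = hex A
  rows 12-15 [a,b,c=011]: 1010  = hex A
  rows 16-19 [a,b,c=100]: 1010  = hex A
  rows 20-23 [a,b,c=101]: 1010  = hex A
  rows 24-27 [a,b,c=110]: 1010  = hex A
  rows 28-31 [a,b,c=111]: 1010  = hex A
Output column (row 0 .. row 31) = 10101010101010101010101010101010
Output column grouped in 4s = 1010 1010 1010 1010 1010 1010 1010 1010 = 0xAAAAAAAA
Convert to decimal digit by digit (value = value*16 + digit):
  A -> 10
  10*16 + 10 (A) = 170
  170*16 + 10 (A) = 2730
  2730*16 + 10 (A) = 43690
  43690*16 + 10 (A) = 699050
  699050*16 + 10 (A) = 11184810
  11184810*16 + 10 (A) = 178956970
  178956970*16 + 10 (A) = 2863311530
Decimal = 2863311530

2863311530


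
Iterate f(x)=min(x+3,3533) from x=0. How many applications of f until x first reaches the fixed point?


Step 1: x=0, cap=3533, increment=3
Step 2: x grows by 3 each step until capped at 3533; fixed point is x=3533
Step 3: iterations = ceil(3533/3) = 1178

1178


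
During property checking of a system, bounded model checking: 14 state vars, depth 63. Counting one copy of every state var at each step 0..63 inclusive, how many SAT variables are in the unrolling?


BMC unrolls to depth k, creating one copy of each state var for steps 0..k.
Step count = 63 + 1 = 64 (steps 0 through 63)
Vars per step = 14
Total = 14 * 64 = 896

896


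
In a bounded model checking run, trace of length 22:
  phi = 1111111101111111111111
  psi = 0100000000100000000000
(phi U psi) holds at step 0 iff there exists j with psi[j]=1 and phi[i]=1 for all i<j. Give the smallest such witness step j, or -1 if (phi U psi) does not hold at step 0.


(phi U psi) at 0: need smallest j with psi[j]=1 and phi[i]=1 for all i in [0,j).
Scan from step 0:
  step 0: phi=1, psi=0 -> continue
  step 1: psi=1 and phi held for [0,1) -> witness found
Witness step = 1

1


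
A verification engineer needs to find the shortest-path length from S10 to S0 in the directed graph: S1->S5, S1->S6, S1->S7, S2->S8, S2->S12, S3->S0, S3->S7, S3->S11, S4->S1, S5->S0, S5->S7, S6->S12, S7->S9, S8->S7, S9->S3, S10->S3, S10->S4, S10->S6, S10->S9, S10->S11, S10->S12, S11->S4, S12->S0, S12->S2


BFS layer-by-layer from S10:
  dist 0: {S10}
  dist 1: {S3, S4, S6, S9, S11, S12}
  dist 2: {S0, S1, S2, S7}
  -> S0 reached at distance 2
Shortest path length = 2

2


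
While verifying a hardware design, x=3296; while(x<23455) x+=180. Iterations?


Step 1: x goes from 3296 toward 23455 by 180; the body runs while x<23455, so iterations = ceil((bound-start)/step)
Step 2: Distance=20159
Step 3: ceil(20159/180)=112

112


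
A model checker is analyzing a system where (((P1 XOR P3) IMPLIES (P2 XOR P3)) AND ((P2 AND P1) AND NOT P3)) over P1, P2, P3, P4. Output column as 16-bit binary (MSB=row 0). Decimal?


Formula: (((P1 XOR P3) IMPLIES (P2 XOR P3)) AND ((P2 AND P1) AND NOT P3)) over P1, P2, P3, P4 (16 rows)
Evaluate each row (bits = P1,P2,P3,P4, MSB first):
  row 0 [0000]: (((0 XOR 0) IMPLIES (0 XOR 0)) AND ((0 AND 0) AND NOT 0)) -> 0
  row 1 [0001]: (((0 XOR 0) IMPLIES (0 XOR 0)) AND ((0 AND 0) AND NOT 0)) -> 0
  row 2 [0010]: (((0 XOR 1) IMPLIES (0 XOR 1)) AND ((0 AND 0) AND NOT 1)) -> 0
  row 3 [0011]: (((0 XOR 1) IMPLIES (0 XOR 1)) AND ((0 AND 0) AND NOT 1)) -> 0
  row 4 [0100]: (((0 XOR 0) IMPLIES (1 XOR 0)) AND ((1 AND 0) AND NOT 0)) -> 0
  row 5 [0101]: (((0 XOR 0) IMPLIES (1 XOR 0)) AND ((1 AND 0) AND NOT 0)) -> 0
  row 6 [0110]: (((0 XOR 1) IMPLIES (1 XOR 1)) AND ((1 AND 0) AND NOT 1)) -> 0
  row 7 [0111]: (((0 XOR 1) IMPLIES (1 XOR 1)) AND ((1 AND 0) AND NOT 1)) -> 0
  row 8 [1000]: (((1 XOR 0) IMPLIES (0 XOR 0)) AND ((0 AND 1) AND NOT 0)) -> 0
  row 9 [1001]: (((1 XOR 0) IMPLIES (0 XOR 0)) AND ((0 AND 1) AND NOT 0)) -> 0
  row 10 [1010]: (((1 XOR 1) IMPLIES (0 XOR 1)) AND ((0 AND 1) AND NOT 1)) -> 0
  row 11 [1011]: (((1 XOR 1) IMPLIES (0 XOR 1)) AND ((0 AND 1) AND NOT 1)) -> 0
  row 12 [1100]: (((1 XOR 0) IMPLIES (1 XOR 0)) AND ((1 AND 1) AND NOT 0)) -> 1
  row 13 [1101]: (((1 XOR 0) IMPLIES (1 XOR 0)) AND ((1 AND 1) AND NOT 0)) -> 1
  row 14 [1110]: (((1 XOR 1) IMPLIES (1 XOR 1)) AND ((1 AND 1) AND NOT 1)) -> 0
  row 15 [1111]: (((1 XOR 1) IMPLIES (1 XOR 1)) AND ((1 AND 1) AND NOT 1)) -> 0
Full result column, 4 rows per line (P1,P2 fixed per line; P3,P4 runs 00..11 left to right):
  rows 0-3 [P1,P2=00]: 0000  = hex 0
  rows 4-7 [P1,P2=01]: 0000  = hex 0
  rows 8-11 [P1,P2=10]: 0000  = hex 0
  rows 12-15 [P1,P2=11]: 1100  = hex C
Output column (row 0 .. row 15) = 0000000000001100
Output column grouped in 4s = 0000 0000 0000 1100 = 0x000C
Convert to decimal digit by digit (value = value*16 + digit):
  0 -> 0
  0*16 + 0 = 0
  0*16 + 0 = 0
  0*16 + 12 (C) = 12
Decimal = 12

12


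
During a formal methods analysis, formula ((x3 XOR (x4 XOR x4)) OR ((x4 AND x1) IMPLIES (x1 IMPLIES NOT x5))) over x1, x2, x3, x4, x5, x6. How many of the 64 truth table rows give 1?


Formula: ((x3 XOR (x4 XOR x4)) OR ((x4 AND x1) IMPLIES (x1 IMPLIES NOT x5))) over 6 vars (64 rows)
Evaluate each row (x1, x2, x3, x4, x5, x6 as bits, MSB first):
  row 0 [000000]: ((0 XOR (0 XOR 0)) OR ((0 AND 0) IMPLIES (0 IMPLIES NOT 0))) -> 1
  row 1 [000001]: ((0 XOR (0 XOR 0)) OR ((0 AND 0) IMPLIES (0 IMPLIES NOT 0))) -> 1
  row 2 [000010]: ((0 XOR (0 XOR 0)) OR ((0 AND 0) IMPLIES (0 IMPLIES NOT 1))) -> 1
  row 3 [000011]: ((0 XOR (0 XOR 0)) OR ((0 AND 0) IMPLIES (0 IMPLIES NOT 1))) -> 1
  row 4 [000100]: ((0 XOR (1 XOR 1)) OR ((1 AND 0) IMPLIES (0 IMPLIES NOT 0))) -> 1
  (every remaining row is evaluated the same way; all 64 results are listed next)
Full result column, 8 rows per line (x1,x2,x3 fixed per line; x4,x5,x6 runs 000..111 left to right):
  rows 0-7 [x1,x2,x3=000]: 11111111  (ones: 8)
  rows 8-15 [x1,x2,x3=001]: 11111111  (ones: 8)
  rows 16-23 [x1,x2,x3=010]: 11111111  (ones: 8)
  rows 24-31 [x1,x2,x3=011]: 11111111  (ones: 8)
  rows 32-39 [x1,x2,x3=100]: 11111100  (ones: 6)
  rows 40-47 [x1,x2,x3=101]: 11111111  (ones: 8)
  rows 48-55 [x1,x2,x3=110]: 11111100  (ones: 6)
  rows 56-63 [x1,x2,x3=111]: 11111111  (ones: 8)
Count of 1-rows = 8+8+8+8+6+8+6+8 = 60

60


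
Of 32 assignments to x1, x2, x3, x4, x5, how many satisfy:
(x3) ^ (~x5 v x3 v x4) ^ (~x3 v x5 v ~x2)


CNF with 3 clauses over 5 vars (32 assignments).
An assignment satisfies CNF iff every clause has >=1 true literal.
Check each row (bits = x1,x2,x3,x4,x5; clause T/F shown):
  row 0 [00000]: clauses=FTT -> 0
  row 1 [00001]: clauses=FFT -> 0
  row 2 [00010]: clauses=FTT -> 0
  row 3 [00011]: clauses=FTT -> 0
  row 4 [00100]: clauses=TTT -> 1
  row 5 [00101]: clauses=TTT -> 1
  row 6 [00110]: clauses=TTT -> 1
  row 7 [00111]: clauses=TTT -> 1
  row 8 [01000]: clauses=FTT -> 0
  row 9 [01001]: clauses=FFT -> 0
  row 10 [01010]: clauses=FTT -> 0
  row 11 [01011]: clauses=FTT -> 0
  row 12 [01100]: clauses=TTF -> 0
  row 13 [01101]: clauses=TTT -> 1
  row 14 [01110]: clauses=TTF -> 0
  row 15 [01111]: clauses=TTT -> 1
  row 16 [10000]: clauses=FTT -> 0
  row 17 [10001]: clauses=FFT -> 0
  row 18 [10010]: clauses=FTT -> 0
  row 19 [10011]: clauses=FTT -> 0
  row 20 [10100]: clauses=TTT -> 1
  row 21 [10101]: clauses=TTT -> 1
  row 22 [10110]: clauses=TTT -> 1
  row 23 [10111]: clauses=TTT -> 1
  row 24 [11000]: clauses=FTT -> 0
  row 25 [11001]: clauses=FFT -> 0
  row 26 [11010]: clauses=FTT -> 0
  row 27 [11011]: clauses=FTT -> 0
  row 28 [11100]: clauses=TTF -> 0
  row 29 [11101]: clauses=TTT -> 1
  row 30 [11110]: clauses=TTF -> 0
  row 31 [11111]: clauses=TTT -> 1
Full result column, 8 rows per line (x1,x2 fixed per line; x3,x4,x5 runs 000..111 left to right):
  rows 0-7 [x1,x2=00]: 00001111  (ones: 4)
  rows 8-15 [x1,x2=01]: 00000101  (ones: 2)
  rows 16-23 [x1,x2=10]: 00001111  (ones: 4)
  rows 24-31 [x1,x2=11]: 00000101  (ones: 2)
Satisfying assignments = 4+2+4+2 = 12

12


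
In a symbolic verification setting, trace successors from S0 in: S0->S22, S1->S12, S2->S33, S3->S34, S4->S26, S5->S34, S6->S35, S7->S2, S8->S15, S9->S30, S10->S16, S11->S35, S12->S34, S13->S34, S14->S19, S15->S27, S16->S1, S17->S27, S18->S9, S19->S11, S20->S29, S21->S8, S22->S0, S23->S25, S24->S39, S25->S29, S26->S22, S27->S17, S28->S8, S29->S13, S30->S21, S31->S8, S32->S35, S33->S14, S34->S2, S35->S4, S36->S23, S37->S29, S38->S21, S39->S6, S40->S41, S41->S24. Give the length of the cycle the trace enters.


Trace from S0 until a state repeats:
  S0 -> S22 -> S0
S0 first seen at step 0, revisited at step 2.
Cycle length = 2 - 0 = 2

2


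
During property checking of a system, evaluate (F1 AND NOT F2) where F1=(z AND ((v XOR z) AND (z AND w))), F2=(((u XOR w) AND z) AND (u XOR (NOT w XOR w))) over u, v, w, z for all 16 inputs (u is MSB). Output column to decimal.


F1 = (z AND ((v XOR z) AND (z AND w)))
F2 = (((u XOR w) AND z) AND (u XOR (NOT w XOR w)))
Counterexample to F1=>F2 is where F1=1 and F2=0.
Evaluate each row (bits = u,v,w,z, MSB first):
  row 0 [0000]: F1=0 F2=0 -> F1&~F2 -> 0
  row 1 [0001]: F1=0 F2=0 -> F1&~F2 -> 0
  row 2 [0010]: F1=0 F2=0 -> F1&~F2 -> 0
  row 3 [0011]: F1=1 F2=1 -> F1&~F2 -> 0
  row 4 [0100]: F1=0 F2=0 -> F1&~F2 -> 0
  row 5 [0101]: F1=0 F2=0 -> F1&~F2 -> 0
  row 6 [0110]: F1=0 F2=0 -> F1&~F2 -> 0
  row 7 [0111]: F1=0 F2=1 -> F1&~F2 -> 0
  row 8 [1000]: F1=0 F2=0 -> F1&~F2 -> 0
  row 9 [1001]: F1=0 F2=0 -> F1&~F2 -> 0
  row 10 [1010]: F1=0 F2=0 -> F1&~F2 -> 0
  row 11 [1011]: F1=1 F2=0 -> F1&~F2 -> 1
  row 12 [1100]: F1=0 F2=0 -> F1&~F2 -> 0
  row 13 [1101]: F1=0 F2=0 -> F1&~F2 -> 0
  row 14 [1110]: F1=0 F2=0 -> F1&~F2 -> 0
  row 15 [1111]: F1=0 F2=0 -> F1&~F2 -> 0
Full result column, 4 rows per line (u,v fixed per line; w,z runs 00..11 left to right):
  rows 0-3 [u,v=00]: 0000  = hex 0
  rows 4-7 [u,v=01]: 0000  = hex 0
  rows 8-11 [u,v=10]: 0001  = hex 1
  rows 12-15 [u,v=11]: 0000  = hex 0
Counterexample vector (row 0 .. row 15) = 0000000000010000
Output column grouped in 4s = 0000 0000 0001 0000 = 0x0010
Convert to decimal digit by digit (value = value*16 + digit):
  0 -> 0
  0*16 + 0 = 0
  0*16 + 1 = 1
  1*16 + 0 = 16
Decimal = 16

16


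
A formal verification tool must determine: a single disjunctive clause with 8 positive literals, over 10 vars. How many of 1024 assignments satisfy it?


Step 1: Total=2^10=1024
Step 2: Unsat when all 8 false: 2^2=4
Step 3: Sat=1024-4=1020

1020


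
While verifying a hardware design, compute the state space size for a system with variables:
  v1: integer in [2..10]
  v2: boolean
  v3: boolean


State space = product of domain sizes of all variables.
Domain sizes:
  v1 (integer in [2..10]): 9
  v2 (boolean): 2
  v3 (boolean): 2
Product = 9 * 2 * 2 = 36

36


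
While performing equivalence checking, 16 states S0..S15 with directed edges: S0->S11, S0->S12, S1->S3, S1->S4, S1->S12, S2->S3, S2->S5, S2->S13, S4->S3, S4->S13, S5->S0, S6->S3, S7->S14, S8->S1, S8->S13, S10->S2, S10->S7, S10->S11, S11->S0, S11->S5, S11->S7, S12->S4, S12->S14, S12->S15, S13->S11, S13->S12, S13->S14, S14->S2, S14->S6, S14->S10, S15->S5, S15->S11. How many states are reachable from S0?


BFS from S0:
  layer 0: {S0}
  layer 1: {S11, S12}
  layer 2: {S4, S5, S7, S14, S15}
  layer 3: {S2, S3, S6, S10, S13}
Reachable set: {S0, S2, S3, S4, S5, S6, S7, S10, S11, S12, S13, S14, S15}
Count = 13

13


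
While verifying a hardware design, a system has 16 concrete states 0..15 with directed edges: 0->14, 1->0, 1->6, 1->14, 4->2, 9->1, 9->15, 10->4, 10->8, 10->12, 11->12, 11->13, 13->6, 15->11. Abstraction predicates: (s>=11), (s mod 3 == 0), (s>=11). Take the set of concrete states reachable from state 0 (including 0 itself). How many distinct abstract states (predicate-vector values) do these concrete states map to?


BFS from 0:
Concrete reachable: {0, 14}
Abstract via predicates (s>=11), (s mod 3 == 0), (s>=11):
  (0,1,0) <- {0}
  (1,0,1) <- {14}
Distinct abstract states = 2

2


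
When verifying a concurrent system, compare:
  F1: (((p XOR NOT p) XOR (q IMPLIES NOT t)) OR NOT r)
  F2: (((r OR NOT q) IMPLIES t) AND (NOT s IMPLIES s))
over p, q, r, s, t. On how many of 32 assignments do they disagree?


F1 = (((p XOR NOT p) XOR (q IMPLIES NOT t)) OR NOT r)
F2 = (((r OR NOT q) IMPLIES t) AND (NOT s IMPLIES s))
Evaluate both on each of 32 rows (bits = p,q,r,s,t):
  row 0 [00000]: F1=1 F2=0 (differ) -> 1
  row 1 [00001]: F1=1 F2=0 (differ) -> 1
  row 2 [00010]: F1=1 F2=0 (differ) -> 1
  row 3 [00011]: F1=1 F2=1 -> 0
  row 4 [00100]: F1=0 F2=0 -> 0
  row 5 [00101]: F1=0 F2=0 -> 0
  row 6 [00110]: F1=0 F2=0 -> 0
  row 7 [00111]: F1=0 F2=1 (differ) -> 1
  row 8 [01000]: F1=1 F2=0 (differ) -> 1
  row 9 [01001]: F1=1 F2=0 (differ) -> 1
  row 10 [01010]: F1=1 F2=1 -> 0
  row 11 [01011]: F1=1 F2=1 -> 0
  row 12 [01100]: F1=0 F2=0 -> 0
  row 13 [01101]: F1=1 F2=0 (differ) -> 1
  row 14 [01110]: F1=0 F2=0 -> 0
  row 15 [01111]: F1=1 F2=1 -> 0
  row 16 [10000]: F1=1 F2=0 (differ) -> 1
  row 17 [10001]: F1=1 F2=0 (differ) -> 1
  row 18 [10010]: F1=1 F2=0 (differ) -> 1
  row 19 [10011]: F1=1 F2=1 -> 0
  row 20 [10100]: F1=0 F2=0 -> 0
  row 21 [10101]: F1=0 F2=0 -> 0
  row 22 [10110]: F1=0 F2=0 -> 0
  row 23 [10111]: F1=0 F2=1 (differ) -> 1
  row 24 [11000]: F1=1 F2=0 (differ) -> 1
  row 25 [11001]: F1=1 F2=0 (differ) -> 1
  row 26 [11010]: F1=1 F2=1 -> 0
  row 27 [11011]: F1=1 F2=1 -> 0
  row 28 [11100]: F1=0 F2=0 -> 0
  row 29 [11101]: F1=1 F2=0 (differ) -> 1
  row 30 [11110]: F1=0 F2=0 -> 0
  row 31 [11111]: F1=1 F2=1 -> 0
Full result column, 8 rows per line (p,q fixed per line; r,s,t runs 000..111 left to right):
  rows 0-7 [p,q=00]: 11100001  (ones: 4)
  rows 8-15 [p,q=01]: 11000100  (ones: 3)
  rows 16-23 [p,q=10]: 11100001  (ones: 4)
  rows 24-31 [p,q=11]: 11000100  (ones: 3)
Disagreements = 4+3+4+3 = 14

14


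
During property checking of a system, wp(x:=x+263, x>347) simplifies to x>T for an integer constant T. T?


Formula: wp(x:=E, P) = P[E/x] (substitute E for x in postcondition)
Step 1: Postcondition: x>347
Step 2: Substitute x+263 for x: x+263>347
Step 3: Solve for x: x > 347-263 = 84

84


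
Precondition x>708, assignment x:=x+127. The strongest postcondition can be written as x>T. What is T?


Formula: sp(P, x:=E) = exists old_x. (x = E[old_x/x]) AND P[old_x/x] (old_x is the value of x before the assignment; eliminate old_x by solving x = E[old_x/x] for old_x)
Step 1: Precondition P: x>708, i.e. old_x > 708
Step 2: Assignment gives x = old_x + 127, so old_x = x - 127
Step 3: Substitute into P: x - 127 > 708
Step 4: Simplify: x > 708+127 = 835

835


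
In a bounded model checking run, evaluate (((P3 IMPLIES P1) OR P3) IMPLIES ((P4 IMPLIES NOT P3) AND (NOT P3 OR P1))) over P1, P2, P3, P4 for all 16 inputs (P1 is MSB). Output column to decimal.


Formula: (((P3 IMPLIES P1) OR P3) IMPLIES ((P4 IMPLIES NOT P3) AND (NOT P3 OR P1))) over P1, P2, P3, P4 (16 rows)
Evaluate each row (bits = P1,P2,P3,P4, MSB first):
  row 0 [0000]: (((0 IMPLIES 0) OR 0) IMPLIES ((0 IMPLIES NOT 0) AND (NOT 0 OR 0))) -> 1
  row 1 [0001]: (((0 IMPLIES 0) OR 0) IMPLIES ((1 IMPLIES NOT 0) AND (NOT 0 OR 0))) -> 1
  row 2 [0010]: (((1 IMPLIES 0) OR 1) IMPLIES ((0 IMPLIES NOT 1) AND (NOT 1 OR 0))) -> 0
  row 3 [0011]: (((1 IMPLIES 0) OR 1) IMPLIES ((1 IMPLIES NOT 1) AND (NOT 1 OR 0))) -> 0
  row 4 [0100]: (((0 IMPLIES 0) OR 0) IMPLIES ((0 IMPLIES NOT 0) AND (NOT 0 OR 0))) -> 1
  row 5 [0101]: (((0 IMPLIES 0) OR 0) IMPLIES ((1 IMPLIES NOT 0) AND (NOT 0 OR 0))) -> 1
  row 6 [0110]: (((1 IMPLIES 0) OR 1) IMPLIES ((0 IMPLIES NOT 1) AND (NOT 1 OR 0))) -> 0
  row 7 [0111]: (((1 IMPLIES 0) OR 1) IMPLIES ((1 IMPLIES NOT 1) AND (NOT 1 OR 0))) -> 0
  row 8 [1000]: (((0 IMPLIES 1) OR 0) IMPLIES ((0 IMPLIES NOT 0) AND (NOT 0 OR 1))) -> 1
  row 9 [1001]: (((0 IMPLIES 1) OR 0) IMPLIES ((1 IMPLIES NOT 0) AND (NOT 0 OR 1))) -> 1
  row 10 [1010]: (((1 IMPLIES 1) OR 1) IMPLIES ((0 IMPLIES NOT 1) AND (NOT 1 OR 1))) -> 1
  row 11 [1011]: (((1 IMPLIES 1) OR 1) IMPLIES ((1 IMPLIES NOT 1) AND (NOT 1 OR 1))) -> 0
  row 12 [1100]: (((0 IMPLIES 1) OR 0) IMPLIES ((0 IMPLIES NOT 0) AND (NOT 0 OR 1))) -> 1
  row 13 [1101]: (((0 IMPLIES 1) OR 0) IMPLIES ((1 IMPLIES NOT 0) AND (NOT 0 OR 1))) -> 1
  row 14 [1110]: (((1 IMPLIES 1) OR 1) IMPLIES ((0 IMPLIES NOT 1) AND (NOT 1 OR 1))) -> 1
  row 15 [1111]: (((1 IMPLIES 1) OR 1) IMPLIES ((1 IMPLIES NOT 1) AND (NOT 1 OR 1))) -> 0
Full result column, 4 rows per line (P1,P2 fixed per line; P3,P4 runs 00..11 left to right):
  rows 0-3 [P1,P2=00]: 1100  = hex C
  rows 4-7 [P1,P2=01]: 1100  = hex C
  rows 8-11 [P1,P2=10]: 1110  = hex E
  rows 12-15 [P1,P2=11]: 1110  = hex E
Output column (row 0 .. row 15) = 1100110011101110
Output column grouped in 4s = 1100 1100 1110 1110 = 0xCCEE
Convert to decimal digit by digit (value = value*16 + digit):
  C -> 12
  12*16 + 12 (C) = 204
  204*16 + 14 (E) = 3278
  3278*16 + 14 (E) = 52462
Decimal = 52462

52462


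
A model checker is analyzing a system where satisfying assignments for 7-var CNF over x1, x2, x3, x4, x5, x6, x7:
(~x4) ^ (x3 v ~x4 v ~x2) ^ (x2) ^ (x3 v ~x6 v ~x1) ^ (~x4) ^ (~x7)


CNF with 6 clauses over 7 vars (128 assignments).
An assignment satisfies CNF iff every clause has >=1 true literal.
Check each row (bits = x1,x2,x3,x4,x5,x6,x7; clause T/F shown):
  row 0 [0000000]: clauses=TTFTTT -> 0
  row 1 [0000001]: clauses=TTFTTF -> 0
  row 2 [0000010]: clauses=TTFTTT -> 0
  row 3 [0000011]: clauses=TTFTTF -> 0
  row 4 [0000100]: clauses=TTFTTT -> 0
  (every remaining row is evaluated the same way; all 128 results are listed next)
Full result column, 8 rows per line (x1,x2,x3,x4 fixed per line; x5,x6,x7 runs 000..111 left to right):
  rows 0-7 [x1,x2,x3,x4=0000]: 00000000  (ones: 0)
  rows 8-15 [x1,x2,x3,x4=0001]: 00000000  (ones: 0)
  rows 16-23 [x1,x2,x3,x4=0010]: 00000000  (ones: 0)
  rows 24-31 [x1,x2,x3,x4=0011]: 00000000  (ones: 0)
  rows 32-39 [x1,x2,x3,x4=0100]: 10101010  (ones: 4)
  rows 40-47 [x1,x2,x3,x4=0101]: 00000000  (ones: 0)
  rows 48-55 [x1,x2,x3,x4=0110]: 10101010  (ones: 4)
  rows 56-63 [x1,x2,x3,x4=0111]: 00000000  (ones: 0)
  rows 64-71 [x1,x2,x3,x4=1000]: 00000000  (ones: 0)
  rows 72-79 [x1,x2,x3,x4=1001]: 00000000  (ones: 0)
  rows 80-87 [x1,x2,x3,x4=1010]: 00000000  (ones: 0)
  rows 88-95 [x1,x2,x3,x4=1011]: 00000000  (ones: 0)
  rows 96-103 [x1,x2,x3,x4=1100]: 10001000  (ones: 2)
  rows 104-111 [x1,x2,x3,x4=1101]: 00000000  (ones: 0)
  rows 112-119 [x1,x2,x3,x4=1110]: 10101010  (ones: 4)
  rows 120-127 [x1,x2,x3,x4=1111]: 00000000  (ones: 0)
Satisfying assignments = 0+0+0+0+4+0+4+0+0+0+0+0+2+0+4+0 = 14

14


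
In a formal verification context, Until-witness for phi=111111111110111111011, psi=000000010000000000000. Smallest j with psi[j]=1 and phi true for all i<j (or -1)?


(phi U psi) at 0: need smallest j with psi[j]=1 and phi[i]=1 for all i in [0,j).
Scan from step 0:
  step 0: phi=1, psi=0 -> continue
  step 1: phi=1, psi=0 -> continue
  step 2: phi=1, psi=0 -> continue
  step 3: phi=1, psi=0 -> continue
  step 7: psi=1 and phi held for [0,7) -> witness found
Witness step = 7

7


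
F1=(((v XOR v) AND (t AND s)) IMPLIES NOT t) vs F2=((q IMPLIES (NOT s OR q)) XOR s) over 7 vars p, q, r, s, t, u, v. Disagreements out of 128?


F1 = (((v XOR v) AND (t AND s)) IMPLIES NOT t)
F2 = ((q IMPLIES (NOT s OR q)) XOR s)
Evaluate both on each of 128 rows (bits = p,q,r,s,t,u,v):
  row 0 [0000000]: F1=1 F2=1 -> 0
  row 1 [0000001]: F1=1 F2=1 -> 0
  row 2 [0000010]: F1=1 F2=1 -> 0
  row 3 [0000011]: F1=1 F2=1 -> 0
  row 4 [0000100]: F1=1 F2=1 -> 0
  (every remaining row is evaluated the same way; all 128 results are listed next)
Full result column, 8 rows per line (p,q,r,s fixed per line; t,u,v runs 000..111 left to right):
  rows 0-7 [p,q,r,s=0000]: 00000000  (ones: 0)
  rows 8-15 [p,q,r,s=0001]: 11111111  (ones: 8)
  rows 16-23 [p,q,r,s=0010]: 00000000  (ones: 0)
  rows 24-31 [p,q,r,s=0011]: 11111111  (ones: 8)
  rows 32-39 [p,q,r,s=0100]: 00000000  (ones: 0)
  rows 40-47 [p,q,r,s=0101]: 11111111  (ones: 8)
  rows 48-55 [p,q,r,s=0110]: 00000000  (ones: 0)
  rows 56-63 [p,q,r,s=0111]: 11111111  (ones: 8)
  rows 64-71 [p,q,r,s=1000]: 00000000  (ones: 0)
  rows 72-79 [p,q,r,s=1001]: 11111111  (ones: 8)
  rows 80-87 [p,q,r,s=1010]: 00000000  (ones: 0)
  rows 88-95 [p,q,r,s=1011]: 11111111  (ones: 8)
  rows 96-103 [p,q,r,s=1100]: 00000000  (ones: 0)
  rows 104-111 [p,q,r,s=1101]: 11111111  (ones: 8)
  rows 112-119 [p,q,r,s=1110]: 00000000  (ones: 0)
  rows 120-127 [p,q,r,s=1111]: 11111111  (ones: 8)
Disagreements = 0+8+0+8+0+8+0+8+0+8+0+8+0+8+0+8 = 64

64


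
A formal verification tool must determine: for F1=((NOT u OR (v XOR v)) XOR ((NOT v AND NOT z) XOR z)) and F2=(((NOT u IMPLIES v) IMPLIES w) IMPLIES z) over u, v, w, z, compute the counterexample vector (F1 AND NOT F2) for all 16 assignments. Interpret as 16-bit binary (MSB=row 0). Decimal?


F1 = ((NOT u OR (v XOR v)) XOR ((NOT v AND NOT z) XOR z))
F2 = (((NOT u IMPLIES v) IMPLIES w) IMPLIES z)
Counterexample to F1=>F2 is where F1=1 and F2=0.
Evaluate each row (bits = u,v,w,z, MSB first):
  row 0 [0000]: F1=0 F2=0 -> F1&~F2 -> 0
  row 1 [0001]: F1=0 F2=1 -> F1&~F2 -> 0
  row 2 [0010]: F1=0 F2=0 -> F1&~F2 -> 0
  row 3 [0011]: F1=0 F2=1 -> F1&~F2 -> 0
  row 4 [0100]: F1=1 F2=1 -> F1&~F2 -> 0
  row 5 [0101]: F1=0 F2=1 -> F1&~F2 -> 0
  row 6 [0110]: F1=1 F2=0 -> F1&~F2 -> 1
  row 7 [0111]: F1=0 F2=1 -> F1&~F2 -> 0
  row 8 [1000]: F1=1 F2=1 -> F1&~F2 -> 0
  row 9 [1001]: F1=1 F2=1 -> F1&~F2 -> 0
  row 10 [1010]: F1=1 F2=0 -> F1&~F2 -> 1
  row 11 [1011]: F1=1 F2=1 -> F1&~F2 -> 0
  row 12 [1100]: F1=0 F2=1 -> F1&~F2 -> 0
  row 13 [1101]: F1=1 F2=1 -> F1&~F2 -> 0
  row 14 [1110]: F1=0 F2=0 -> F1&~F2 -> 0
  row 15 [1111]: F1=1 F2=1 -> F1&~F2 -> 0
Full result column, 4 rows per line (u,v fixed per line; w,z runs 00..11 left to right):
  rows 0-3 [u,v=00]: 0000  = hex 0
  rows 4-7 [u,v=01]: 0010  = hex 2
  rows 8-11 [u,v=10]: 0010  = hex 2
  rows 12-15 [u,v=11]: 0000  = hex 0
Counterexample vector (row 0 .. row 15) = 0000001000100000
Output column grouped in 4s = 0000 0010 0010 0000 = 0x0220
Convert to decimal digit by digit (value = value*16 + digit):
  0 -> 0
  0*16 + 2 = 2
  2*16 + 2 = 34
  34*16 + 0 = 544
Decimal = 544

544


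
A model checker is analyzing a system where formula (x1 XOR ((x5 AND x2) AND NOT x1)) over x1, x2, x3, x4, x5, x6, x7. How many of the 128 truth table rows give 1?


Formula: (x1 XOR ((x5 AND x2) AND NOT x1)) over 7 vars (128 rows)
Evaluate each row (x1, x2, x3, x4, x5, x6, x7 as bits, MSB first):
  row 0 [0000000]: (0 XOR ((0 AND 0) AND NOT 0)) -> 0
  row 1 [0000001]: (0 XOR ((0 AND 0) AND NOT 0)) -> 0
  row 2 [0000010]: (0 XOR ((0 AND 0) AND NOT 0)) -> 0
  row 3 [0000011]: (0 XOR ((0 AND 0) AND NOT 0)) -> 0
  row 4 [0000100]: (0 XOR ((1 AND 0) AND NOT 0)) -> 0
  (every remaining row is evaluated the same way; all 128 results are listed next)
Full result column, 8 rows per line (x1,x2,x3,x4 fixed per line; x5,x6,x7 runs 000..111 left to right):
  rows 0-7 [x1,x2,x3,x4=0000]: 00000000  (ones: 0)
  rows 8-15 [x1,x2,x3,x4=0001]: 00000000  (ones: 0)
  rows 16-23 [x1,x2,x3,x4=0010]: 00000000  (ones: 0)
  rows 24-31 [x1,x2,x3,x4=0011]: 00000000  (ones: 0)
  rows 32-39 [x1,x2,x3,x4=0100]: 00001111  (ones: 4)
  rows 40-47 [x1,x2,x3,x4=0101]: 00001111  (ones: 4)
  rows 48-55 [x1,x2,x3,x4=0110]: 00001111  (ones: 4)
  rows 56-63 [x1,x2,x3,x4=0111]: 00001111  (ones: 4)
  rows 64-71 [x1,x2,x3,x4=1000]: 11111111  (ones: 8)
  rows 72-79 [x1,x2,x3,x4=1001]: 11111111  (ones: 8)
  rows 80-87 [x1,x2,x3,x4=1010]: 11111111  (ones: 8)
  rows 88-95 [x1,x2,x3,x4=1011]: 11111111  (ones: 8)
  rows 96-103 [x1,x2,x3,x4=1100]: 11111111  (ones: 8)
  rows 104-111 [x1,x2,x3,x4=1101]: 11111111  (ones: 8)
  rows 112-119 [x1,x2,x3,x4=1110]: 11111111  (ones: 8)
  rows 120-127 [x1,x2,x3,x4=1111]: 11111111  (ones: 8)
Count of 1-rows = 0+0+0+0+4+4+4+4+8+8+8+8+8+8+8+8 = 80

80


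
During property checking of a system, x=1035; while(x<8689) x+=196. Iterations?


Step 1: x goes from 1035 toward 8689 by 196; the body runs while x<8689, so iterations = ceil((bound-start)/step)
Step 2: Distance=7654
Step 3: ceil(7654/196)=40

40


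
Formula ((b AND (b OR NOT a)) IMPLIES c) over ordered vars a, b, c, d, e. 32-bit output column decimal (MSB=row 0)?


Formula: ((b AND (b OR NOT a)) IMPLIES c) over a, b, c, d, e (32 rows)
Evaluate each row (bits = a,b,c,d,e, MSB first):
  row 0 [00000]: ((0 AND (0 OR NOT 0)) IMPLIES 0) -> 1
  row 1 [00001]: ((0 AND (0 OR NOT 0)) IMPLIES 0) -> 1
  row 2 [00010]: ((0 AND (0 OR NOT 0)) IMPLIES 0) -> 1
  row 3 [00011]: ((0 AND (0 OR NOT 0)) IMPLIES 0) -> 1
  row 4 [00100]: ((0 AND (0 OR NOT 0)) IMPLIES 1) -> 1
  row 5 [00101]: ((0 AND (0 OR NOT 0)) IMPLIES 1) -> 1
  row 6 [00110]: ((0 AND (0 OR NOT 0)) IMPLIES 1) -> 1
  row 7 [00111]: ((0 AND (0 OR NOT 0)) IMPLIES 1) -> 1
  row 8 [01000]: ((1 AND (1 OR NOT 0)) IMPLIES 0) -> 0
  row 9 [01001]: ((1 AND (1 OR NOT 0)) IMPLIES 0) -> 0
  row 10 [01010]: ((1 AND (1 OR NOT 0)) IMPLIES 0) -> 0
  row 11 [01011]: ((1 AND (1 OR NOT 0)) IMPLIES 0) -> 0
  row 12 [01100]: ((1 AND (1 OR NOT 0)) IMPLIES 1) -> 1
  row 13 [01101]: ((1 AND (1 OR NOT 0)) IMPLIES 1) -> 1
  row 14 [01110]: ((1 AND (1 OR NOT 0)) IMPLIES 1) -> 1
  row 15 [01111]: ((1 AND (1 OR NOT 0)) IMPLIES 1) -> 1
  row 16 [10000]: ((0 AND (0 OR NOT 1)) IMPLIES 0) -> 1
  row 17 [10001]: ((0 AND (0 OR NOT 1)) IMPLIES 0) -> 1
  row 18 [10010]: ((0 AND (0 OR NOT 1)) IMPLIES 0) -> 1
  row 19 [10011]: ((0 AND (0 OR NOT 1)) IMPLIES 0) -> 1
  row 20 [10100]: ((0 AND (0 OR NOT 1)) IMPLIES 1) -> 1
  row 21 [10101]: ((0 AND (0 OR NOT 1)) IMPLIES 1) -> 1
  row 22 [10110]: ((0 AND (0 OR NOT 1)) IMPLIES 1) -> 1
  row 23 [10111]: ((0 AND (0 OR NOT 1)) IMPLIES 1) -> 1
  row 24 [11000]: ((1 AND (1 OR NOT 1)) IMPLIES 0) -> 0
  row 25 [11001]: ((1 AND (1 OR NOT 1)) IMPLIES 0) -> 0
  row 26 [11010]: ((1 AND (1 OR NOT 1)) IMPLIES 0) -> 0
  row 27 [11011]: ((1 AND (1 OR NOT 1)) IMPLIES 0) -> 0
  row 28 [11100]: ((1 AND (1 OR NOT 1)) IMPLIES 1) -> 1
  row 29 [11101]: ((1 AND (1 OR NOT 1)) IMPLIES 1) -> 1
  row 30 [11110]: ((1 AND (1 OR NOT 1)) IMPLIES 1) -> 1
  row 31 [11111]: ((1 AND (1 OR NOT 1)) IMPLIES 1) -> 1
Full result column, 4 rows per line (a,b,c fixed per line; d,e runs 00..11 left to right):
  rows 0-3 [a,b,c=000]: 1111  = hex F
  rows 4-7 [a,b,c=001]: 1111  = hex F
  rows 8-11 [a,b,c=010]: 0000  = hex 0
  rows 12-15 [a,b,c=011]: 1111  = hex F
  rows 16-19 [a,b,c=100]: 1111  = hex F
  rows 20-23 [a,b,c=101]: 1111  = hex F
  rows 24-27 [a,b,c=110]: 0000  = hex 0
  rows 28-31 [a,b,c=111]: 1111  = hex F
Output column (row 0 .. row 31) = 11111111000011111111111100001111
Output column grouped in 4s = 1111 1111 0000 1111 1111 1111 0000 1111 = 0xFF0FFF0F
Convert to decimal digit by digit (value = value*16 + digit):
  F -> 15
  15*16 + 15 (F) = 255
  255*16 + 0 = 4080
  4080*16 + 15 (F) = 65295
  65295*16 + 15 (F) = 1044735
  1044735*16 + 15 (F) = 16715775
  16715775*16 + 0 = 267452400
  267452400*16 + 15 (F) = 4279238415
Decimal = 4279238415

4279238415


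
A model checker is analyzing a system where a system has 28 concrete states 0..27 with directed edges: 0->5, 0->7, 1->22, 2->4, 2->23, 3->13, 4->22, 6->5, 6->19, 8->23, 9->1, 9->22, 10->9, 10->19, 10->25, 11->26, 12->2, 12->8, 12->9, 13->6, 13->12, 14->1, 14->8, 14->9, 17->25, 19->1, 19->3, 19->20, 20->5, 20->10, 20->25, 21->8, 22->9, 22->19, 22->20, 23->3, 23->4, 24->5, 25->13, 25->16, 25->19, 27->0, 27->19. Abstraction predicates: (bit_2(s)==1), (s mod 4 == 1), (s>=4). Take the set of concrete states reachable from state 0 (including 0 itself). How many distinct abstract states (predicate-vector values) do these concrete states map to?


BFS from 0:
Concrete reachable: {0, 5, 7}
Abstract via predicates (bit_2(s)==1), (s mod 4 == 1), (s>=4):
  (0,0,0) <- {0}
  (1,0,1) <- {7}
  (1,1,1) <- {5}
Distinct abstract states = 3

3


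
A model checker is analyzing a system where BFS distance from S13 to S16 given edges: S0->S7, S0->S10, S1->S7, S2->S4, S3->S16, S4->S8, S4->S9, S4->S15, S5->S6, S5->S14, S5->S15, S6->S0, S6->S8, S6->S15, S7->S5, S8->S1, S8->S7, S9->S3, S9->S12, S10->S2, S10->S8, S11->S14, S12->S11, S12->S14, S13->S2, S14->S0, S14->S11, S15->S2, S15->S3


BFS layer-by-layer from S13:
  dist 0: {S13}
  dist 1: {S2}
  dist 2: {S4}
  dist 3: {S8, S9, S15}
  dist 4: {S1, S3, S7, S12}
  dist 5: {S5, S11, S14, S16}
  -> S16 reached at distance 5
Shortest path length = 5

5


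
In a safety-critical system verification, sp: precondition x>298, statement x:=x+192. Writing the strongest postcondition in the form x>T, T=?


Formula: sp(P, x:=E) = exists old_x. (x = E[old_x/x]) AND P[old_x/x] (old_x is the value of x before the assignment; eliminate old_x by solving x = E[old_x/x] for old_x)
Step 1: Precondition P: x>298, i.e. old_x > 298
Step 2: Assignment gives x = old_x + 192, so old_x = x - 192
Step 3: Substitute into P: x - 192 > 298
Step 4: Simplify: x > 298+192 = 490

490


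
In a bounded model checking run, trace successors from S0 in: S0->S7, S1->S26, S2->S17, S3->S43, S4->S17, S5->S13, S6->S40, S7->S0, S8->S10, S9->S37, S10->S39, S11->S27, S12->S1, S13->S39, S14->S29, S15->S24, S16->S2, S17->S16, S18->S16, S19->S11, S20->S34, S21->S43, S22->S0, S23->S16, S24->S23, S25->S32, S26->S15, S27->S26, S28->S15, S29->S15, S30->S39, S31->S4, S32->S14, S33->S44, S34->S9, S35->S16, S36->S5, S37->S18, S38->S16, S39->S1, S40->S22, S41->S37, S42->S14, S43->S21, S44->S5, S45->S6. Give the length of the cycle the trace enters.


Trace from S0 until a state repeats:
  S0 -> S7 -> S0
S0 first seen at step 0, revisited at step 2.
Cycle length = 2 - 0 = 2

2


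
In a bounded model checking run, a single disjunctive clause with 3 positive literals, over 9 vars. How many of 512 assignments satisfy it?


Step 1: Total=2^9=512
Step 2: Unsat when all 3 false: 2^6=64
Step 3: Sat=512-64=448

448


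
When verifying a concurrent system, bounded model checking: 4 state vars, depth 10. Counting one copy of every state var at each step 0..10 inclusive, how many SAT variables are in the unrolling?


BMC unrolls to depth k, creating one copy of each state var for steps 0..k.
Step count = 10 + 1 = 11 (steps 0 through 10)
Vars per step = 4
Total = 4 * 11 = 44

44


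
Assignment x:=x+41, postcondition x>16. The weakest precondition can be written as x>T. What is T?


Formula: wp(x:=E, P) = P[E/x] (substitute E for x in postcondition)
Step 1: Postcondition: x>16
Step 2: Substitute x+41 for x: x+41>16
Step 3: Solve for x: x > 16-41 = -25

-25


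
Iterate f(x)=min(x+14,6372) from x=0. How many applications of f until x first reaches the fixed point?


Step 1: x=0, cap=6372, increment=14
Step 2: x grows by 14 each step until capped at 6372; fixed point is x=6372
Step 3: iterations = ceil(6372/14) = 456

456


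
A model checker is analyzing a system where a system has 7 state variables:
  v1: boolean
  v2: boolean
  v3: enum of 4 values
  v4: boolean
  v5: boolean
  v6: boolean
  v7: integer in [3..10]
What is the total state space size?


State space = product of domain sizes of all variables.
Domain sizes:
  v1 (boolean): 2
  v2 (boolean): 2
  v3 (enum of 4 values): 4
  v4 (boolean): 2
  v5 (boolean): 2
  v6 (boolean): 2
  v7 (integer in [3..10]): 8
Product = 2 * 2 * 4 * 2 * 2 * 2 * 8 = 1024

1024


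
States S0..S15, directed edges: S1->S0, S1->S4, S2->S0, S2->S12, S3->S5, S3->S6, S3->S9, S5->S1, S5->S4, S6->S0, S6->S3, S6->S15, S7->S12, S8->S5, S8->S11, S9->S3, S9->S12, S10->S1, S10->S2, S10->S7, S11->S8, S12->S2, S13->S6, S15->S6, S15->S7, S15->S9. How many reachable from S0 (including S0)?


BFS from S0:
  layer 0: {S0}
Reachable set: {S0}
Count = 1

1


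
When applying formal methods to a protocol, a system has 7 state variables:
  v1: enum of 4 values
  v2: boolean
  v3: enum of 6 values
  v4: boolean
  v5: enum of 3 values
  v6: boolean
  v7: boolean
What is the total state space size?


State space = product of domain sizes of all variables.
Domain sizes:
  v1 (enum of 4 values): 4
  v2 (boolean): 2
  v3 (enum of 6 values): 6
  v4 (boolean): 2
  v5 (enum of 3 values): 3
  v6 (boolean): 2
  v7 (boolean): 2
Product = 4 * 2 * 6 * 2 * 3 * 2 * 2 = 1152

1152


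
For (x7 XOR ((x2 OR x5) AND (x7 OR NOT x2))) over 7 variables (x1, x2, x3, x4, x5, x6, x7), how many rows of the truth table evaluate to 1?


Formula: (x7 XOR ((x2 OR x5) AND (x7 OR NOT x2))) over 7 vars (128 rows)
Evaluate each row (x1, x2, x3, x4, x5, x6, x7 as bits, MSB first):
  row 0 [0000000]: (0 XOR ((0 OR 0) AND (0 OR NOT 0))) -> 0
  row 1 [0000001]: (1 XOR ((0 OR 0) AND (1 OR NOT 0))) -> 1
  row 2 [0000010]: (0 XOR ((0 OR 0) AND (0 OR NOT 0))) -> 0
  row 3 [0000011]: (1 XOR ((0 OR 0) AND (1 OR NOT 0))) -> 1
  row 4 [0000100]: (0 XOR ((0 OR 1) AND (0 OR NOT 0))) -> 1
  (every remaining row is evaluated the same way; all 128 results are listed next)
Full result column, 8 rows per line (x1,x2,x3,x4 fixed per line; x5,x6,x7 runs 000..111 left to right):
  rows 0-7 [x1,x2,x3,x4=0000]: 01011010  (ones: 4)
  rows 8-15 [x1,x2,x3,x4=0001]: 01011010  (ones: 4)
  rows 16-23 [x1,x2,x3,x4=0010]: 01011010  (ones: 4)
  rows 24-31 [x1,x2,x3,x4=0011]: 01011010  (ones: 4)
  rows 32-39 [x1,x2,x3,x4=0100]: 00000000  (ones: 0)
  rows 40-47 [x1,x2,x3,x4=0101]: 00000000  (ones: 0)
  rows 48-55 [x1,x2,x3,x4=0110]: 00000000  (ones: 0)
  rows 56-63 [x1,x2,x3,x4=0111]: 00000000  (ones: 0)
  rows 64-71 [x1,x2,x3,x4=1000]: 01011010  (ones: 4)
  rows 72-79 [x1,x2,x3,x4=1001]: 01011010  (ones: 4)
  rows 80-87 [x1,x2,x3,x4=1010]: 01011010  (ones: 4)
  rows 88-95 [x1,x2,x3,x4=1011]: 01011010  (ones: 4)
  rows 96-103 [x1,x2,x3,x4=1100]: 00000000  (ones: 0)
  rows 104-111 [x1,x2,x3,x4=1101]: 00000000  (ones: 0)
  rows 112-119 [x1,x2,x3,x4=1110]: 00000000  (ones: 0)
  rows 120-127 [x1,x2,x3,x4=1111]: 00000000  (ones: 0)
Count of 1-rows = 4+4+4+4+0+0+0+0+4+4+4+4+0+0+0+0 = 32

32


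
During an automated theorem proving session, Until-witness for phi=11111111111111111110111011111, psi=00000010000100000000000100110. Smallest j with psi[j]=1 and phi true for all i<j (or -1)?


(phi U psi) at 0: need smallest j with psi[j]=1 and phi[i]=1 for all i in [0,j).
Scan from step 0:
  step 0: phi=1, psi=0 -> continue
  step 1: phi=1, psi=0 -> continue
  step 2: phi=1, psi=0 -> continue
  step 3: phi=1, psi=0 -> continue
  step 6: psi=1 and phi held for [0,6) -> witness found
Witness step = 6

6


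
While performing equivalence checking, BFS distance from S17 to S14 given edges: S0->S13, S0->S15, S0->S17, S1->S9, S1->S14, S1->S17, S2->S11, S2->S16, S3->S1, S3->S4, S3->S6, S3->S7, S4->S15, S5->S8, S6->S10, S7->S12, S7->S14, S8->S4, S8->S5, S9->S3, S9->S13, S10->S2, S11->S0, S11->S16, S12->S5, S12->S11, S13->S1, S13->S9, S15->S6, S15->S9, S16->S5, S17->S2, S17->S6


BFS layer-by-layer from S17:
  dist 0: {S17}
  dist 1: {S2, S6}
  dist 2: {S10, S11, S16}
  dist 3: {S0, S5}
  dist 4: {S8, S13, S15}
  dist 5: {S1, S4, S9}
  dist 6: {S3, S14}
  -> S14 reached at distance 6
Shortest path length = 6

6


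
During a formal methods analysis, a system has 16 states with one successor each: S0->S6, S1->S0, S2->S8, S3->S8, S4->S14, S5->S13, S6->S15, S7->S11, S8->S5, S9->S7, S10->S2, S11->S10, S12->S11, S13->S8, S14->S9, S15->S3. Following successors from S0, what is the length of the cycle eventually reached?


Trace from S0 until a state repeats:
  S0 -> S6 -> S15 -> S3 -> S8 -> S5 -> S13 -> S8
S8 first seen at step 4, revisited at step 7.
Cycle length = 7 - 4 = 3

3


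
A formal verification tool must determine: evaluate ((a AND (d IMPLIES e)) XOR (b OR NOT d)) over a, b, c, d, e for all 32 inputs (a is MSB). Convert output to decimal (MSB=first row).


Formula: ((a AND (d IMPLIES e)) XOR (b OR NOT d)) over a, b, c, d, e (32 rows)
Evaluate each row (bits = a,b,c,d,e, MSB first):
  row 0 [00000]: ((0 AND (0 IMPLIES 0)) XOR (0 OR NOT 0)) -> 1
  row 1 [00001]: ((0 AND (0 IMPLIES 1)) XOR (0 OR NOT 0)) -> 1
  row 2 [00010]: ((0 AND (1 IMPLIES 0)) XOR (0 OR NOT 1)) -> 0
  row 3 [00011]: ((0 AND (1 IMPLIES 1)) XOR (0 OR NOT 1)) -> 0
  row 4 [00100]: ((0 AND (0 IMPLIES 0)) XOR (0 OR NOT 0)) -> 1
  row 5 [00101]: ((0 AND (0 IMPLIES 1)) XOR (0 OR NOT 0)) -> 1
  row 6 [00110]: ((0 AND (1 IMPLIES 0)) XOR (0 OR NOT 1)) -> 0
  row 7 [00111]: ((0 AND (1 IMPLIES 1)) XOR (0 OR NOT 1)) -> 0
  row 8 [01000]: ((0 AND (0 IMPLIES 0)) XOR (1 OR NOT 0)) -> 1
  row 9 [01001]: ((0 AND (0 IMPLIES 1)) XOR (1 OR NOT 0)) -> 1
  row 10 [01010]: ((0 AND (1 IMPLIES 0)) XOR (1 OR NOT 1)) -> 1
  row 11 [01011]: ((0 AND (1 IMPLIES 1)) XOR (1 OR NOT 1)) -> 1
  row 12 [01100]: ((0 AND (0 IMPLIES 0)) XOR (1 OR NOT 0)) -> 1
  row 13 [01101]: ((0 AND (0 IMPLIES 1)) XOR (1 OR NOT 0)) -> 1
  row 14 [01110]: ((0 AND (1 IMPLIES 0)) XOR (1 OR NOT 1)) -> 1
  row 15 [01111]: ((0 AND (1 IMPLIES 1)) XOR (1 OR NOT 1)) -> 1
  row 16 [10000]: ((1 AND (0 IMPLIES 0)) XOR (0 OR NOT 0)) -> 0
  row 17 [10001]: ((1 AND (0 IMPLIES 1)) XOR (0 OR NOT 0)) -> 0
  row 18 [10010]: ((1 AND (1 IMPLIES 0)) XOR (0 OR NOT 1)) -> 0
  row 19 [10011]: ((1 AND (1 IMPLIES 1)) XOR (0 OR NOT 1)) -> 1
  row 20 [10100]: ((1 AND (0 IMPLIES 0)) XOR (0 OR NOT 0)) -> 0
  row 21 [10101]: ((1 AND (0 IMPLIES 1)) XOR (0 OR NOT 0)) -> 0
  row 22 [10110]: ((1 AND (1 IMPLIES 0)) XOR (0 OR NOT 1)) -> 0
  row 23 [10111]: ((1 AND (1 IMPLIES 1)) XOR (0 OR NOT 1)) -> 1
  row 24 [11000]: ((1 AND (0 IMPLIES 0)) XOR (1 OR NOT 0)) -> 0
  row 25 [11001]: ((1 AND (0 IMPLIES 1)) XOR (1 OR NOT 0)) -> 0
  row 26 [11010]: ((1 AND (1 IMPLIES 0)) XOR (1 OR NOT 1)) -> 1
  row 27 [11011]: ((1 AND (1 IMPLIES 1)) XOR (1 OR NOT 1)) -> 0
  row 28 [11100]: ((1 AND (0 IMPLIES 0)) XOR (1 OR NOT 0)) -> 0
  row 29 [11101]: ((1 AND (0 IMPLIES 1)) XOR (1 OR NOT 0)) -> 0
  row 30 [11110]: ((1 AND (1 IMPLIES 0)) XOR (1 OR NOT 1)) -> 1
  row 31 [11111]: ((1 AND (1 IMPLIES 1)) XOR (1 OR NOT 1)) -> 0
Full result column, 4 rows per line (a,b,c fixed per line; d,e runs 00..11 left to right):
  rows 0-3 [a,b,c=000]: 1100  = hex C
  rows 4-7 [a,b,c=001]: 1100  = hex C
  rows 8-11 [a,b,c=010]: 1111  = hex F
  rows 12-15 [a,b,c=011]: 1111  = hex F
  rows 16-19 [a,b,c=100]: 0001  = hex 1
  rows 20-23 [a,b,c=101]: 0001  = hex 1
  rows 24-27 [a,b,c=110]: 0010  = hex 2
  rows 28-31 [a,b,c=111]: 0010  = hex 2
Output column (row 0 .. row 31) = 11001100111111110001000100100010
Output column grouped in 4s = 1100 1100 1111 1111 0001 0001 0010 0010 = 0xCCFF1122
Convert to decimal digit by digit (value = value*16 + digit):
  C -> 12
  12*16 + 12 (C) = 204
  204*16 + 15 (F) = 3279
  3279*16 + 15 (F) = 52479
  52479*16 + 1 = 839665
  839665*16 + 1 = 13434641
  13434641*16 + 2 = 214954258
  214954258*16 + 2 = 3439268130
Decimal = 3439268130

3439268130
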